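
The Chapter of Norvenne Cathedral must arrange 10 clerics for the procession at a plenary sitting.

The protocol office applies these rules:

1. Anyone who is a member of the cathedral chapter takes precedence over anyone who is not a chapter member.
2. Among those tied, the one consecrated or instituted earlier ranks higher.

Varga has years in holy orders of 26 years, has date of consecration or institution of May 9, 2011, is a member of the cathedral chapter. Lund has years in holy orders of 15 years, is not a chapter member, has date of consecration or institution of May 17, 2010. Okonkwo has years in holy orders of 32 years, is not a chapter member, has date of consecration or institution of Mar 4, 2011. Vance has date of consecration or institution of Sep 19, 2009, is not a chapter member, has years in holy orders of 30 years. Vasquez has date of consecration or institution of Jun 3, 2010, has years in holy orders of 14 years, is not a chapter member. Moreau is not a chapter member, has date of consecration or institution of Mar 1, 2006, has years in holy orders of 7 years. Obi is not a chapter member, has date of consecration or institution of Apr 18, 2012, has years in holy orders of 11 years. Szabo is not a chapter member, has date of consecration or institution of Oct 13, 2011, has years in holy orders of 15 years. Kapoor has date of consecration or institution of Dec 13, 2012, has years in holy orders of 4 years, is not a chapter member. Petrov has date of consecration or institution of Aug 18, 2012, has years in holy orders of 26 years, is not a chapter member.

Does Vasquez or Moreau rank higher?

By the first rule: Varga (a member of the cathedral chapter); then Moreau, Vance, Lund, Vasquez, Okonkwo, Szabo, Obi, Petrov and Kapoor (each not a chapter member).
Among Moreau, Vance, Lund, Vasquez, Okonkwo, Szabo, Obi, Petrov and Kapoor, by date of consecration or institution (earlier first): Moreau (Mar 1, 2006) before Vance (Sep 19, 2009) before Lund (May 17, 2010) before Vasquez (Jun 3, 2010) before Okonkwo (Mar 4, 2011) before Szabo (Oct 13, 2011) before Obi (Apr 18, 2012) before Petrov (Aug 18, 2012) before Kapoor (Dec 13, 2012).
So Moreau takes precedence.

Moreau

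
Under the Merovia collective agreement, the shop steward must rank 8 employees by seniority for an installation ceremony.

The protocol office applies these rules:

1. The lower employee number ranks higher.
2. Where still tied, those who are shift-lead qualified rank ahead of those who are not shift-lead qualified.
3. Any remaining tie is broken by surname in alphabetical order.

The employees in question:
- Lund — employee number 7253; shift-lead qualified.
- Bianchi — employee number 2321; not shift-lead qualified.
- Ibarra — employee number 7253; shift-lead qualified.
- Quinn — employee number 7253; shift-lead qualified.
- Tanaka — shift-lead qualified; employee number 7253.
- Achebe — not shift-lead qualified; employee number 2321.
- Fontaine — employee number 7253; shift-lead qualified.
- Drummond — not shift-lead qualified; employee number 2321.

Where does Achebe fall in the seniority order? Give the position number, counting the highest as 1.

By employee number (lower first): Achebe, Bianchi and Drummond (each 2321); then Fontaine, Ibarra, Lund, Quinn and Tanaka (each 7253).
Achebe, Bianchi and Drummond are each not shift-lead qualified, so the next rule applies.
Among Achebe, Bianchi and Drummond, alphabetically by surname: Achebe before Bianchi before Drummond.
Fontaine, Ibarra, Lund, Quinn and Tanaka are each shift-lead qualified, so the next rule applies.
Among Fontaine, Ibarra, Lund, Quinn and Tanaka, alphabetically by surname: Fontaine before Ibarra before Lund before Quinn before Tanaka.
Order: Achebe, Bianchi, Drummond, Fontaine, Ibarra, Lund, Quinn, Tanaka. So position 1.

1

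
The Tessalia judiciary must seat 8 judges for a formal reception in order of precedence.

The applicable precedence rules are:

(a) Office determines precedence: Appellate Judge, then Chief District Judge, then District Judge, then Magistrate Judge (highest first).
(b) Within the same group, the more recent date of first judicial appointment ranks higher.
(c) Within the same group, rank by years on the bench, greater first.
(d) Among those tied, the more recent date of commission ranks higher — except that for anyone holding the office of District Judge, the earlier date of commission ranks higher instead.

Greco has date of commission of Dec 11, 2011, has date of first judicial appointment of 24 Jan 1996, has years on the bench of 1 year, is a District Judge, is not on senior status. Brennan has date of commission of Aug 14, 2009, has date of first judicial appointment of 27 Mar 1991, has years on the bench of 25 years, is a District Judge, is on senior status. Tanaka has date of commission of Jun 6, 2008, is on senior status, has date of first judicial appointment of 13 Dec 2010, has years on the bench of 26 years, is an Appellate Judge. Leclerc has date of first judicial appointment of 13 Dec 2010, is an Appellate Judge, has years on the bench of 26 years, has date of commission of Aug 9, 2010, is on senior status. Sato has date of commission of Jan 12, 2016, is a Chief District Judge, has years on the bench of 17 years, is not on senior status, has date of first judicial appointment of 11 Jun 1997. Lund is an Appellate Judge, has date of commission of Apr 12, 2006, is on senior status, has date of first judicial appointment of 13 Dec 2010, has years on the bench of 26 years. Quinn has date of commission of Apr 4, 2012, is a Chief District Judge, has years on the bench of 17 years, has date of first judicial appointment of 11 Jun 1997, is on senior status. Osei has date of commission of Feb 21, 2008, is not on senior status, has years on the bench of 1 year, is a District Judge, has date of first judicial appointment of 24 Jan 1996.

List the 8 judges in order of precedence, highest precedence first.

Leclerc, Tanaka, Lund, Sato, Quinn, Osei, Greco, Brennan

By office: Leclerc, Tanaka and Lund (Appellate Judge); then Sato and Quinn (Chief District Judge); then Osei, Greco and Brennan (District Judge).
Leclerc, Tanaka and Lund all have date of first judicial appointment 13 Dec 2010, so the next rule applies.
Leclerc, Tanaka and Lund all have years on the bench 26 years, so the next rule applies.
Among Leclerc, Tanaka and Lund, by date of commission (later first): Leclerc (Aug 9, 2010) before Tanaka (Jun 6, 2008) before Lund (Apr 12, 2006).
Sato and Quinn both have date of first judicial appointment 11 Jun 1997, so the next rule applies.
Sato and Quinn both have years on the bench 17 years, so the next rule applies.
Among Sato and Quinn, by date of commission (later first): Sato (Jan 12, 2016) before Quinn (Apr 4, 2012).
Among Osei, Greco and Brennan, by date of first judicial appointment (later first): Osei and Greco (24 Jan 1996) before Brennan (27 Mar 1991).
Osei and Greco both have years on the bench 1 year, so the next rule applies.
Among Osei and Greco, by date of commission (earlier first) (reversed rule for this group): Osei (Feb 21, 2008) before Greco (Dec 11, 2011).
Full order: Leclerc, Tanaka, Lund, Sato, Quinn, Osei, Greco, Brennan.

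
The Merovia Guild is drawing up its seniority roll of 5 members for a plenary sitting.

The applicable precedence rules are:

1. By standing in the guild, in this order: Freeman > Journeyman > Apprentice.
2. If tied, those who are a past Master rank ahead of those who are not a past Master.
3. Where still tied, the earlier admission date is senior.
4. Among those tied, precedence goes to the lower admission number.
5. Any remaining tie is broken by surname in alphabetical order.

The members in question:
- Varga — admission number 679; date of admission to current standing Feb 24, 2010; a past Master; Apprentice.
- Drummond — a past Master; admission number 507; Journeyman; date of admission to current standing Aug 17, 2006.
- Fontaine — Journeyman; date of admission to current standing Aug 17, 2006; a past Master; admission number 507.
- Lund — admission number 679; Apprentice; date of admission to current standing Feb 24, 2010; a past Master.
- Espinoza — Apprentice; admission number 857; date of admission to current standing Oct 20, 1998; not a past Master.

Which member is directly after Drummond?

Fontaine

By standing in the guild: Drummond and Fontaine (Journeyman); then Lund, Varga and Espinoza (Apprentice).
Drummond and Fontaine are each a past Master, so the next rule applies.
Drummond and Fontaine both have date of admission to current standing Aug 17, 2006, so the next rule applies.
Drummond and Fontaine both have admission number 507, so the next rule applies.
Among Drummond and Fontaine, alphabetically by surname: Drummond before Fontaine.
Among Lund, Varga and Espinoza, a past Master before not a past Master: Lund and Varga (a past Master) before Espinoza (not a past Master).
Lund and Varga both have date of admission to current standing Feb 24, 2010, so the next rule applies.
Lund and Varga both have admission number 679, so the next rule applies.
Among Lund and Varga, alphabetically by surname: Lund before Varga.
Order: Drummond, Fontaine, Lund, Varga, Espinoza.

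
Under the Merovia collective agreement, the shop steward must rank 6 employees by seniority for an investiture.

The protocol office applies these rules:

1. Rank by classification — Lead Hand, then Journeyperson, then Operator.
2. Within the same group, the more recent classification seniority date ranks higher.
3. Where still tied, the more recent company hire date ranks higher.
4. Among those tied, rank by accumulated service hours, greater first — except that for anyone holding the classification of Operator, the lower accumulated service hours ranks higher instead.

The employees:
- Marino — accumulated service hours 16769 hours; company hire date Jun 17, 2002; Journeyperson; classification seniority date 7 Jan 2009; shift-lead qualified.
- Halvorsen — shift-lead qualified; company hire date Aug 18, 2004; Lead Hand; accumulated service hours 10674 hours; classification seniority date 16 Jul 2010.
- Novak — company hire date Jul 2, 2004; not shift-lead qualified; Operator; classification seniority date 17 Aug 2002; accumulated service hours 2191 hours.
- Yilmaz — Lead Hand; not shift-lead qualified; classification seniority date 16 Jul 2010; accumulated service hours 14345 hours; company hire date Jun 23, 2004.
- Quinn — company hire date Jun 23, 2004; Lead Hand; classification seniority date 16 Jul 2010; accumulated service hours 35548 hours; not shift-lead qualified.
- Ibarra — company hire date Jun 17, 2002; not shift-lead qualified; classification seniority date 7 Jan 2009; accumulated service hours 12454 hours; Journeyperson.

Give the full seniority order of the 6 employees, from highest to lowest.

By classification: Halvorsen, Quinn and Yilmaz (Lead Hand); then Marino and Ibarra (Journeyperson); then Novak (Operator).
Halvorsen, Quinn and Yilmaz all have classification seniority date 16 Jul 2010, so the next rule applies.
Among Halvorsen, Quinn and Yilmaz, by company hire date (later first): Halvorsen (Aug 18, 2004) before Quinn and Yilmaz (Jun 23, 2004).
Among Quinn and Yilmaz, by accumulated service hours (higher first): Quinn (35548 hours) before Yilmaz (14345 hours).
Marino and Ibarra both have classification seniority date 7 Jan 2009, so the next rule applies.
Marino and Ibarra both have company hire date Jun 17, 2002, so the next rule applies.
Among Marino and Ibarra, by accumulated service hours (higher first): Marino (16769 hours) before Ibarra (12454 hours).
Full order: Halvorsen, Quinn, Yilmaz, Marino, Ibarra, Novak.

Halvorsen, Quinn, Yilmaz, Marino, Ibarra, Novak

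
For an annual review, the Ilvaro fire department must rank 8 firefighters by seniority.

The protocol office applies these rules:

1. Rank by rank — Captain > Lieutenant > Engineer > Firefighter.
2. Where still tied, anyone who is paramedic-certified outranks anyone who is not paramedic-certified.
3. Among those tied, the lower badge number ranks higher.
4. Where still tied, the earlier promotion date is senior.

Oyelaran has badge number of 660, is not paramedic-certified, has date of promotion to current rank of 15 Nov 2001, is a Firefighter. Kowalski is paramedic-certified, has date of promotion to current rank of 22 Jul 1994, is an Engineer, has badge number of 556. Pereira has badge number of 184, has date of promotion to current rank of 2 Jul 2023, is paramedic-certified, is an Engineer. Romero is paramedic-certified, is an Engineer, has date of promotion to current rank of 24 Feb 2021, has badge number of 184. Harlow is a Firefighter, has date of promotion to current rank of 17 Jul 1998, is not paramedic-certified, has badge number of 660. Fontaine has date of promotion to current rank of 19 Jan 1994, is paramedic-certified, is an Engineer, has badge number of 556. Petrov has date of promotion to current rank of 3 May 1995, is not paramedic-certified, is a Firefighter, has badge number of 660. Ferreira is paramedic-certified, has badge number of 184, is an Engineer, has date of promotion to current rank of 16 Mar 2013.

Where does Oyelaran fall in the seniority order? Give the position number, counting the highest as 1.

8

By rank: Ferreira, Romero, Pereira, Fontaine and Kowalski (Engineer); then Petrov, Harlow and Oyelaran (Firefighter).
Ferreira, Romero, Pereira, Fontaine and Kowalski are each paramedic-certified, so the next rule applies.
Among Ferreira, Romero, Pereira, Fontaine and Kowalski, by badge number (lower first): Ferreira, Romero and Pereira (184) before Fontaine and Kowalski (556).
Among Ferreira, Romero and Pereira, by date of promotion to current rank (earlier first): Ferreira (16 Mar 2013) before Romero (24 Feb 2021) before Pereira (2 Jul 2023).
Among Fontaine and Kowalski, by date of promotion to current rank (earlier first): Fontaine (19 Jan 1994) before Kowalski (22 Jul 1994).
Petrov, Harlow and Oyelaran are each not paramedic-certified, so the next rule applies.
Petrov, Harlow and Oyelaran all have badge number 660, so the next rule applies.
Among Petrov, Harlow and Oyelaran, by date of promotion to current rank (earlier first): Petrov (3 May 1995) before Harlow (17 Jul 1998) before Oyelaran (15 Nov 2001).
Order: Ferreira, Romero, Pereira, Fontaine, Kowalski, Petrov, Harlow, Oyelaran. So position 8.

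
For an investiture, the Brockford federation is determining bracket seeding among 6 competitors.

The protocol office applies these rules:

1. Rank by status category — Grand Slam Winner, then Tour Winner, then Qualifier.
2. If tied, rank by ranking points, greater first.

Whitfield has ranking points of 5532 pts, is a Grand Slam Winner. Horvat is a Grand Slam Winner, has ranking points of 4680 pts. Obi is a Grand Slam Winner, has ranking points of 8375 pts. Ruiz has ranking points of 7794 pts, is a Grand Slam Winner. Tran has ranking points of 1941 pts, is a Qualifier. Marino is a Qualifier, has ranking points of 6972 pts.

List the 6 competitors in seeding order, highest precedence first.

By status category: Obi, Ruiz, Whitfield and Horvat (Grand Slam Winner); then Marino and Tran (Qualifier).
Among Obi, Ruiz, Whitfield and Horvat, by ranking points (higher first): Obi (8375 pts) before Ruiz (7794 pts) before Whitfield (5532 pts) before Horvat (4680 pts).
Among Marino and Tran, by ranking points (higher first): Marino (6972 pts) before Tran (1941 pts).
Full order: Obi, Ruiz, Whitfield, Horvat, Marino, Tran.

Obi, Ruiz, Whitfield, Horvat, Marino, Tran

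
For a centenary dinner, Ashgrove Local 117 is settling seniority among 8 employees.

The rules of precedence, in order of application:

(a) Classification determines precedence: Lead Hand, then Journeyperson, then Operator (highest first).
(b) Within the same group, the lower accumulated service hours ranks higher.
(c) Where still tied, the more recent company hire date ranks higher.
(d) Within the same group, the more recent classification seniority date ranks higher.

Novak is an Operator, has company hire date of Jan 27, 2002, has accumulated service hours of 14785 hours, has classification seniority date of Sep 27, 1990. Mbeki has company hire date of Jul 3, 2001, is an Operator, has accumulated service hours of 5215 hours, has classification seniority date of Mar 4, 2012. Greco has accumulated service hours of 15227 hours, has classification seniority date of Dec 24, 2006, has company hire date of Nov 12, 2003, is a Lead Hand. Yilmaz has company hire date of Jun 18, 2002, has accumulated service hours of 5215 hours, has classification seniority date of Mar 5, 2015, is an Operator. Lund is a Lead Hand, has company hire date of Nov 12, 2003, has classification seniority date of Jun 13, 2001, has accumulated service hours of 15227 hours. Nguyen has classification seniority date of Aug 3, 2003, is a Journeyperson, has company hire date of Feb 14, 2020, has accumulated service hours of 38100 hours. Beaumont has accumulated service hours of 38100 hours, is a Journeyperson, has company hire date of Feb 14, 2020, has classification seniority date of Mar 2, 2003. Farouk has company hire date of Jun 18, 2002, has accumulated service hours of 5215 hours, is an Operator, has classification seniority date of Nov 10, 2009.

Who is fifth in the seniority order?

By classification: Greco and Lund (Lead Hand); then Nguyen and Beaumont (Journeyperson); then Yilmaz, Farouk, Mbeki and Novak (Operator).
Greco and Lund both have accumulated service hours 15227 hours, so the next rule applies.
Greco and Lund both have company hire date Nov 12, 2003, so the next rule applies.
Among Greco and Lund, by classification seniority date (later first): Greco (Dec 24, 2006) before Lund (Jun 13, 2001).
Nguyen and Beaumont both have accumulated service hours 38100 hours, so the next rule applies.
Nguyen and Beaumont both have company hire date Feb 14, 2020, so the next rule applies.
Among Nguyen and Beaumont, by classification seniority date (later first): Nguyen (Aug 3, 2003) before Beaumont (Mar 2, 2003).
Among Yilmaz, Farouk, Mbeki and Novak, by accumulated service hours (lower first): Yilmaz, Farouk and Mbeki (5215 hours) before Novak (14785 hours).
Among Yilmaz, Farouk and Mbeki, by company hire date (later first): Yilmaz and Farouk (Jun 18, 2002) before Mbeki (Jul 3, 2001).
Among Yilmaz and Farouk, by classification seniority date (later first): Yilmaz (Mar 5, 2015) before Farouk (Nov 10, 2009).
Order: Greco, Lund, Nguyen, Beaumont, Yilmaz, Farouk, Mbeki, Novak.

Yilmaz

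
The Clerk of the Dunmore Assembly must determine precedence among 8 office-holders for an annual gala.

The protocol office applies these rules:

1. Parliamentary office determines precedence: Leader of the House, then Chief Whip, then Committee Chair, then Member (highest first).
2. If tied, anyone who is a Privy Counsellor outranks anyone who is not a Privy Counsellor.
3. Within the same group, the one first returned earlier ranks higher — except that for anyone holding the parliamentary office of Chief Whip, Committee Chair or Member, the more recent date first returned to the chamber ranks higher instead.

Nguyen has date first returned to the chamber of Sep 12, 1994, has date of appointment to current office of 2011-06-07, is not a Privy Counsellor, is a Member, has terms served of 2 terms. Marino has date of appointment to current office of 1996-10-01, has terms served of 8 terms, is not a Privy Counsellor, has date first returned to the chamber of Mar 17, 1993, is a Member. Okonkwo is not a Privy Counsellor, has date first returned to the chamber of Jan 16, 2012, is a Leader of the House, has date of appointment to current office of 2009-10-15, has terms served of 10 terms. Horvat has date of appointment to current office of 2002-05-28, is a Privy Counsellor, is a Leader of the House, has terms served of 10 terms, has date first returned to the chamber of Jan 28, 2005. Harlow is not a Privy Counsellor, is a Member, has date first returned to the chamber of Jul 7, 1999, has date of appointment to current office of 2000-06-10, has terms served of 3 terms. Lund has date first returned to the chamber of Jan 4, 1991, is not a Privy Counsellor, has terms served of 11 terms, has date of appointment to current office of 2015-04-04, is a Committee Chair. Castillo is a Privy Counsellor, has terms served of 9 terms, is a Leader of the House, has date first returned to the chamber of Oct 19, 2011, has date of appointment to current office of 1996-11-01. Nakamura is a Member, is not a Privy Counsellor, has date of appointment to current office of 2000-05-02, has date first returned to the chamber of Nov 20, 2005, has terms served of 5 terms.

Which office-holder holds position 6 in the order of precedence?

Harlow

By parliamentary office: Horvat, Castillo and Okonkwo (Leader of the House); then Lund (Committee Chair); then Nakamura, Harlow, Nguyen and Marino (Member).
Among Horvat, Castillo and Okonkwo, a Privy Counsellor before not a Privy Counsellor: Horvat and Castillo (a Privy Counsellor) before Okonkwo (not a Privy Counsellor).
Among Horvat and Castillo, by date first returned to the chamber (earlier first): Horvat (Jan 28, 2005) before Castillo (Oct 19, 2011).
Nakamura, Harlow, Nguyen and Marino are each not a Privy Counsellor, so the next rule applies.
Among Nakamura, Harlow, Nguyen and Marino, by date first returned to the chamber (later first) (reversed rule for this group): Nakamura (Nov 20, 2005) before Harlow (Jul 7, 1999) before Nguyen (Sep 12, 1994) before Marino (Mar 17, 1993).
Order: Horvat, Castillo, Okonkwo, Lund, Nakamura, Harlow, Nguyen, Marino.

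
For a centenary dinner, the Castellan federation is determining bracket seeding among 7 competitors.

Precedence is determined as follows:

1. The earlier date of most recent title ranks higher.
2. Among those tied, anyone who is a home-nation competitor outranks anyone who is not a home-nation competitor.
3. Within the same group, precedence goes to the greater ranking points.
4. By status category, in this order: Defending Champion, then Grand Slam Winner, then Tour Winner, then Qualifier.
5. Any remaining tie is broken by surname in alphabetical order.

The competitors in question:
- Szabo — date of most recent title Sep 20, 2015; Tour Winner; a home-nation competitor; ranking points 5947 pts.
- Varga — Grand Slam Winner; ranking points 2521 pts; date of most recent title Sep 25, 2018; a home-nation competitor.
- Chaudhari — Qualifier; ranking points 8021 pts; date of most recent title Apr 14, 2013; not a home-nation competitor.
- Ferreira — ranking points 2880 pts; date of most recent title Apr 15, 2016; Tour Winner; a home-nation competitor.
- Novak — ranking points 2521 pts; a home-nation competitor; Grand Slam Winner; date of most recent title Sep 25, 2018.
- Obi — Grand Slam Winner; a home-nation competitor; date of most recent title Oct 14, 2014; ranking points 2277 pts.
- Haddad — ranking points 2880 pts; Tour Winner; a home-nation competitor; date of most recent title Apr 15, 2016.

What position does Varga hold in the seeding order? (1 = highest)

7

By date of most recent title (earlier first): Chaudhari (Apr 14, 2013); then Obi (Oct 14, 2014); then Szabo (Sep 20, 2015); then Ferreira and Haddad (both Apr 15, 2016); then Novak and Varga (both Sep 25, 2018).
Ferreira and Haddad are each a home-nation competitor, so the next rule applies.
Ferreira and Haddad both have ranking points 2880 pts, so the next rule applies.
Ferreira and Haddad are each Tour Winner, so the next rule applies.
Among Ferreira and Haddad, alphabetically by surname: Ferreira before Haddad.
Novak and Varga are each a home-nation competitor, so the next rule applies.
Novak and Varga both have ranking points 2521 pts, so the next rule applies.
Novak and Varga are each Grand Slam Winner, so the next rule applies.
Among Novak and Varga, alphabetically by surname: Novak before Varga.
Order: Chaudhari, Obi, Szabo, Ferreira, Haddad, Novak, Varga. So position 7.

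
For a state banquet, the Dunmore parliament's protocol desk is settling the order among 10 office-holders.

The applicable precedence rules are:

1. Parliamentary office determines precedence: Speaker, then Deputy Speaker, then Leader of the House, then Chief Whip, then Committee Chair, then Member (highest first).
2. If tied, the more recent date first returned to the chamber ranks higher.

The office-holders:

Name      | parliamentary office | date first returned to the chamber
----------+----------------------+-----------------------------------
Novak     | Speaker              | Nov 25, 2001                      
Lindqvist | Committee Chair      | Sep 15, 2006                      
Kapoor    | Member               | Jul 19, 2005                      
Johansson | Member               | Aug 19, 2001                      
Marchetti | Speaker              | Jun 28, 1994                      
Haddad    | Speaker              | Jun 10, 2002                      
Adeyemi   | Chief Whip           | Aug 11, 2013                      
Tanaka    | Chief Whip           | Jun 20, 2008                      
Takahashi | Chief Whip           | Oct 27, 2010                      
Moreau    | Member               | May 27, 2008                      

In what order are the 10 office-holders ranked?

By parliamentary office: Haddad, Novak and Marchetti (Speaker); then Adeyemi, Takahashi and Tanaka (Chief Whip); then Lindqvist (Committee Chair); then Moreau, Kapoor and Johansson (Member).
Among Haddad, Novak and Marchetti, by date first returned to the chamber (later first): Haddad (Jun 10, 2002) before Novak (Nov 25, 2001) before Marchetti (Jun 28, 1994).
Among Adeyemi, Takahashi and Tanaka, by date first returned to the chamber (later first): Adeyemi (Aug 11, 2013) before Takahashi (Oct 27, 2010) before Tanaka (Jun 20, 2008).
Among Moreau, Kapoor and Johansson, by date first returned to the chamber (later first): Moreau (May 27, 2008) before Kapoor (Jul 19, 2005) before Johansson (Aug 19, 2001).
Full order: Haddad, Novak, Marchetti, Adeyemi, Takahashi, Tanaka, Lindqvist, Moreau, Kapoor, Johansson.

Haddad, Novak, Marchetti, Adeyemi, Takahashi, Tanaka, Lindqvist, Moreau, Kapoor, Johansson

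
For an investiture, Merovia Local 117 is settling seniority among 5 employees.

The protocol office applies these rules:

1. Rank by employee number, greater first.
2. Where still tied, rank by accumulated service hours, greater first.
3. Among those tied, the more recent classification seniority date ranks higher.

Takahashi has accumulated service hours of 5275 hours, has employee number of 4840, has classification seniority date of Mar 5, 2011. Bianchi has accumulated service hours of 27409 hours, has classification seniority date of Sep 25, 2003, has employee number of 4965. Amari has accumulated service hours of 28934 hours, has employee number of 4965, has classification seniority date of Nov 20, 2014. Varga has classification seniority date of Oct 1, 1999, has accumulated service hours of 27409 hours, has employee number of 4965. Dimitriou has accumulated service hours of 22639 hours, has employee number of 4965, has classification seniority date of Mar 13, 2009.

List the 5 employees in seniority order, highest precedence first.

By employee number (higher first): Amari, Bianchi, Varga and Dimitriou (each 4965); then Takahashi (4840).
Among Amari, Bianchi, Varga and Dimitriou, by accumulated service hours (higher first): Amari (28934 hours) before Bianchi and Varga (27409 hours) before Dimitriou (22639 hours).
Among Bianchi and Varga, by classification seniority date (later first): Bianchi (Sep 25, 2003) before Varga (Oct 1, 1999).
Full order: Amari, Bianchi, Varga, Dimitriou, Takahashi.

Amari, Bianchi, Varga, Dimitriou, Takahashi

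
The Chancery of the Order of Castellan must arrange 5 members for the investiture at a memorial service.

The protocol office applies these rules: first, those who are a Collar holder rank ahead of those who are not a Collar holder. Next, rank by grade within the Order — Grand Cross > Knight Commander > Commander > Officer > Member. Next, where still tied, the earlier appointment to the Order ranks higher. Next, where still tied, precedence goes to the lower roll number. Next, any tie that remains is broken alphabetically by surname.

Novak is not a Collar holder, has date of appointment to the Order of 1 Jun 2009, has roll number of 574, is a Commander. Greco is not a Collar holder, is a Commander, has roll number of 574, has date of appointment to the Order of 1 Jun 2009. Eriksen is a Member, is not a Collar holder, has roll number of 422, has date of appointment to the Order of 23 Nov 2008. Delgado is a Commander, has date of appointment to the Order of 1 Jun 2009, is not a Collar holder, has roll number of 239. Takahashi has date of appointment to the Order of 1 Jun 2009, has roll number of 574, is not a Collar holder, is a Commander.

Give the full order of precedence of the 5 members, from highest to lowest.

Delgado, Greco, Novak, Takahashi, Eriksen

By the first rule: Delgado, Greco, Novak, Takahashi and Eriksen (each not a Collar holder).
Among Delgado, Greco, Novak, Takahashi and Eriksen, by grade within the Order: Delgado, Greco, Novak and Takahashi (Commander) before Eriksen (Member).
Delgado, Greco, Novak and Takahashi all have date of appointment to the Order 1 Jun 2009, so the next rule applies.
Among Delgado, Greco, Novak and Takahashi, by roll number (lower first): Delgado (239) before Greco, Novak and Takahashi (574).
Among Greco, Novak and Takahashi, alphabetically by surname: Greco before Novak before Takahashi.
Full order: Delgado, Greco, Novak, Takahashi, Eriksen.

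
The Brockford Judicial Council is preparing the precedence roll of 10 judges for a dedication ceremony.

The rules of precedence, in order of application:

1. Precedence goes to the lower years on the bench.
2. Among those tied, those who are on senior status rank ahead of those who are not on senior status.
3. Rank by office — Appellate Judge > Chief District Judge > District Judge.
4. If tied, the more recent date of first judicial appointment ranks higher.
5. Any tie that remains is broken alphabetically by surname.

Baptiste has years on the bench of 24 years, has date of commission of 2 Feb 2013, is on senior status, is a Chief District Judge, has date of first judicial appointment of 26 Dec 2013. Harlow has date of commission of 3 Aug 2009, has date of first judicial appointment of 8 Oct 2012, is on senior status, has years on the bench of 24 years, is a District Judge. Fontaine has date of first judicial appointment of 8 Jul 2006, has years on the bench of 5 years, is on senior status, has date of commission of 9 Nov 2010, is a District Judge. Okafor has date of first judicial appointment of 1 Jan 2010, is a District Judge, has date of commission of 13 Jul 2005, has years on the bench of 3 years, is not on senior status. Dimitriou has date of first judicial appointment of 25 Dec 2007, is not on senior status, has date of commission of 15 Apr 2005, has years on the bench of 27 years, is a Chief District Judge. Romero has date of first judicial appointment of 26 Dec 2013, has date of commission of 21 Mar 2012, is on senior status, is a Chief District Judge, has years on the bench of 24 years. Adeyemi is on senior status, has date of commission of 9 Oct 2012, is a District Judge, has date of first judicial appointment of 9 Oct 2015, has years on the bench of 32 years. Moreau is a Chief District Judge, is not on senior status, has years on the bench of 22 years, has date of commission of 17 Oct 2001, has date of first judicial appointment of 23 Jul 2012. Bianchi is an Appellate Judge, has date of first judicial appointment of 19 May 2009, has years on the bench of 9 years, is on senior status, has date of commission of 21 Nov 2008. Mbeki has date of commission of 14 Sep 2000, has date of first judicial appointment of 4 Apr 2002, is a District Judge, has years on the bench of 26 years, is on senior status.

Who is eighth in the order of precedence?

Mbeki

By years on the bench (lower first): Okafor (3 years); then Fontaine (5 years); then Bianchi (9 years); then Moreau (22 years); then Baptiste, Romero and Harlow (each 24 years); then Mbeki (26 years); then Dimitriou (27 years); then Adeyemi (32 years).
Baptiste, Romero and Harlow are each on senior status, so the next rule applies.
Among Baptiste, Romero and Harlow, by office: Baptiste and Romero (Chief District Judge) before Harlow (District Judge).
Baptiste and Romero both have date of first judicial appointment 26 Dec 2013, so the next rule applies.
Among Baptiste and Romero, alphabetically by surname: Baptiste before Romero.
Order: Okafor, Fontaine, Bianchi, Moreau, Baptiste, Romero, Harlow, Mbeki, Dimitriou, Adeyemi.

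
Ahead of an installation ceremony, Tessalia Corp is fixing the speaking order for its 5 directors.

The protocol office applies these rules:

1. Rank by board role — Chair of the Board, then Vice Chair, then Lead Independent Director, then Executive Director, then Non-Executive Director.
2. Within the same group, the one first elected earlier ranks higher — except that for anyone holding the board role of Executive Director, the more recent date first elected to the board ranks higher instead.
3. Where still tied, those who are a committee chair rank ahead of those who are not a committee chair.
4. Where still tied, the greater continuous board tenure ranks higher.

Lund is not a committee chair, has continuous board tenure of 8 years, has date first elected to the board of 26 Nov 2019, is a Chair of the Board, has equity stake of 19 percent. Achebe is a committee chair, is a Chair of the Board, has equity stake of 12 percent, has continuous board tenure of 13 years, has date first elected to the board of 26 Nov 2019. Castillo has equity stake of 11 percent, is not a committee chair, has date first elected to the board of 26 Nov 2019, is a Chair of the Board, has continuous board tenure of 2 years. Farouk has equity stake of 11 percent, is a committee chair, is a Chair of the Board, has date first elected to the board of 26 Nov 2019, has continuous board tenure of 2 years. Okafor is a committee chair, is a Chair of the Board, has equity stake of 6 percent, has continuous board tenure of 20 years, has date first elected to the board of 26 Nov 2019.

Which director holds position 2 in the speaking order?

By board role: Okafor, Achebe, Farouk, Lund and Castillo (Chair of the Board).
Okafor, Achebe, Farouk, Lund and Castillo all have date first elected to the board 26 Nov 2019, so the next rule applies.
Among Okafor, Achebe, Farouk, Lund and Castillo, a committee chair before not a committee chair: Okafor, Achebe and Farouk (a committee chair) before Lund and Castillo (not a committee chair).
Among Okafor, Achebe and Farouk, by continuous board tenure (higher first): Okafor (20 years) before Achebe (13 years) before Farouk (2 years).
Among Lund and Castillo, by continuous board tenure (higher first): Lund (8 years) before Castillo (2 years).
Order: Okafor, Achebe, Farouk, Lund, Castillo.

Achebe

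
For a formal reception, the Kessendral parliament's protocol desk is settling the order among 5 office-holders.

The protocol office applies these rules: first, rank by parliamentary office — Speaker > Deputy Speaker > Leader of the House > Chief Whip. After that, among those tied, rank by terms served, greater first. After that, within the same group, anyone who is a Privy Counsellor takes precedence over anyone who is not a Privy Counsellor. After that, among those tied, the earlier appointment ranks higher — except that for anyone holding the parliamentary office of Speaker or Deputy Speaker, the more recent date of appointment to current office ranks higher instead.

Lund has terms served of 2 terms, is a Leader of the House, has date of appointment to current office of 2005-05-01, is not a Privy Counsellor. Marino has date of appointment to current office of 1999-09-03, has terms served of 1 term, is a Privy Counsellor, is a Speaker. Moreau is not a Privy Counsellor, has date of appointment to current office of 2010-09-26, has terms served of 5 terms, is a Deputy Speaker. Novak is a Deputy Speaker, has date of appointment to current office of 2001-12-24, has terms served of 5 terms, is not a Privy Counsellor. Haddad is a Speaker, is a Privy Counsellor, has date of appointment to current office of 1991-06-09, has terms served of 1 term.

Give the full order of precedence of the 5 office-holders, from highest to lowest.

Marino, Haddad, Moreau, Novak, Lund

By parliamentary office: Marino and Haddad (Speaker); then Moreau and Novak (Deputy Speaker); then Lund (Leader of the House).
Marino and Haddad both have terms served 1 term, so the next rule applies.
Marino and Haddad are each a Privy Counsellor, so the next rule applies.
Among Marino and Haddad, by date of appointment to current office (later first) (reversed rule for this group): Marino (1999-09-03) before Haddad (1991-06-09).
Moreau and Novak both have terms served 5 terms, so the next rule applies.
Moreau and Novak are each not a Privy Counsellor, so the next rule applies.
Among Moreau and Novak, by date of appointment to current office (later first) (reversed rule for this group): Moreau (2010-09-26) before Novak (2001-12-24).
Full order: Marino, Haddad, Moreau, Novak, Lund.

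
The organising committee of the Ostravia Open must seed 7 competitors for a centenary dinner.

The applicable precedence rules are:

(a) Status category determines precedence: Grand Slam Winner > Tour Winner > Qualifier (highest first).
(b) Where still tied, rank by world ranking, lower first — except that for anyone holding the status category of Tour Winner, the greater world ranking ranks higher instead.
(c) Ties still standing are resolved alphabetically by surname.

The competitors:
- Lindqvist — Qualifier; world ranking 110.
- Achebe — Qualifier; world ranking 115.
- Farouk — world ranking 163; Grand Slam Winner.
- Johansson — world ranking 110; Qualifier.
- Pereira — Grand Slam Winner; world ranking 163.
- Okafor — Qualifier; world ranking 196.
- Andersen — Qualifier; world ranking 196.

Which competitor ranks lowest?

By status category: Farouk and Pereira (Grand Slam Winner); then Johansson, Lindqvist, Achebe, Andersen and Okafor (Qualifier).
Farouk and Pereira both have world ranking 163, so the next rule applies.
Among Farouk and Pereira, alphabetically by surname: Farouk before Pereira.
Among Johansson, Lindqvist, Achebe, Andersen and Okafor, by world ranking (lower first): Johansson and Lindqvist (110) before Achebe (115) before Andersen and Okafor (196).
Among Johansson and Lindqvist, alphabetically by surname: Johansson before Lindqvist.
Among Andersen and Okafor, alphabetically by surname: Andersen before Okafor.
Order: Farouk, Pereira, Johansson, Lindqvist, Achebe, Andersen, Okafor.

Okafor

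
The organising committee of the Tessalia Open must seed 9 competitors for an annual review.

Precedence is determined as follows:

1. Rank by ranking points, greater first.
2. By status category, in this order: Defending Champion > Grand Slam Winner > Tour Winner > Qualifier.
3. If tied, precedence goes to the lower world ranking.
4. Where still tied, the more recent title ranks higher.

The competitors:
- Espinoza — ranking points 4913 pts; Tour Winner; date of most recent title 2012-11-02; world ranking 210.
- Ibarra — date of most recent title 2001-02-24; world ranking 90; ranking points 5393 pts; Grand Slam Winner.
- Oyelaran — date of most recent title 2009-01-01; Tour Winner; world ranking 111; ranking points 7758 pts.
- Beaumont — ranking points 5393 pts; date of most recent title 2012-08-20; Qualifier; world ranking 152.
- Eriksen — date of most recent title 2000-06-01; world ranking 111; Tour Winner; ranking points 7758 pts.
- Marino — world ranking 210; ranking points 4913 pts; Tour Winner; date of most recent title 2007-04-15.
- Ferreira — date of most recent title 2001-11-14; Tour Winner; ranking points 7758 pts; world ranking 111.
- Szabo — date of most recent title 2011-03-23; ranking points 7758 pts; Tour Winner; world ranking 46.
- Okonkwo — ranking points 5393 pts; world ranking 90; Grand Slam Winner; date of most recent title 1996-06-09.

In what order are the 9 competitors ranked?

Szabo, Oyelaran, Ferreira, Eriksen, Ibarra, Okonkwo, Beaumont, Espinoza, Marino

By ranking points (higher first): Szabo, Oyelaran, Ferreira and Eriksen (each 7758 pts); then Ibarra, Okonkwo and Beaumont (each 5393 pts); then Espinoza and Marino (both 4913 pts).
Szabo, Oyelaran, Ferreira and Eriksen are each Tour Winner, so the next rule applies.
Among Szabo, Oyelaran, Ferreira and Eriksen, by world ranking (lower first): Szabo (46) before Oyelaran, Ferreira and Eriksen (111).
Among Oyelaran, Ferreira and Eriksen, by date of most recent title (later first): Oyelaran (2009-01-01) before Ferreira (2001-11-14) before Eriksen (2000-06-01).
Among Ibarra, Okonkwo and Beaumont, by status category: Ibarra and Okonkwo (Grand Slam Winner) before Beaumont (Qualifier).
Ibarra and Okonkwo both have world ranking 90, so the next rule applies.
Among Ibarra and Okonkwo, by date of most recent title (later first): Ibarra (2001-02-24) before Okonkwo (1996-06-09).
Espinoza and Marino are each Tour Winner, so the next rule applies.
Espinoza and Marino both have world ranking 210, so the next rule applies.
Among Espinoza and Marino, by date of most recent title (later first): Espinoza (2012-11-02) before Marino (2007-04-15).
Full order: Szabo, Oyelaran, Ferreira, Eriksen, Ibarra, Okonkwo, Beaumont, Espinoza, Marino.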